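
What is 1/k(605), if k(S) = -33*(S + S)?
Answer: -1/39930 ≈ -2.5044e-5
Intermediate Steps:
k(S) = -66*S
1/k(605) = 1/(-66*605) = 1/(-39930) = -1/39930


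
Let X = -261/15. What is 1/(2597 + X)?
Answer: 5/12898 ≈ 0.00038766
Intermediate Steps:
X = -87/5 (X = -261*1/15 = -87/5 ≈ -17.400)
1/(2597 + X) = 1/(2597 - 87/5) = 1/(12898/5) = 5/12898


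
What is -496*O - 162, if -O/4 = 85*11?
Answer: 1854878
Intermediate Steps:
O = -3740 (O = -340*11 = -4*935 = -3740)
-496*O - 162 = -496*(-3740) - 162 = 1855040 - 162 = 1854878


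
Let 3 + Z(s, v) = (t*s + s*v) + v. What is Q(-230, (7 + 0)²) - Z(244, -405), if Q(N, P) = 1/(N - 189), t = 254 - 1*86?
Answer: 24400883/419 ≈ 58236.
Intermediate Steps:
t = 168 (t = 254 - 86 = 168)
Z(s, v) = -3 + v + 168*s + s*v (Z(s, v) = -3 + ((168*s + s*v) + v) = -3 + (v + 168*s + s*v) = -3 + v + 168*s + s*v)
Q(N, P) = 1/(-189 + N)
Q(-230, (7 + 0)²) - Z(244, -405) = 1/(-189 - 230) - (-3 - 405 + 168*244 + 244*(-405)) = 1/(-419) - (-3 - 405 + 40992 - 98820) = -1/419 - 1*(-58236) = -1/419 + 58236 = 24400883/419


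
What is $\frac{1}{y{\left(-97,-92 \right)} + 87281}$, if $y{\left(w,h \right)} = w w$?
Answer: $\frac{1}{96690} \approx 1.0342 \cdot 10^{-5}$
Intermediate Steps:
$y{\left(w,h \right)} = w^{2}$
$\frac{1}{y{\left(-97,-92 \right)} + 87281} = \frac{1}{\left(-97\right)^{2} + 87281} = \frac{1}{9409 + 87281} = \frac{1}{96690}$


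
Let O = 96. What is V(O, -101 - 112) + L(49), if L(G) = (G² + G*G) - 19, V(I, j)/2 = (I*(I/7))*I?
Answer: 1802953/7 ≈ 2.5756e+5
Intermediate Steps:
V(I, j) = 2*I³/7 (V(I, j) = 2*((I*(I/7))*I) = 2*((I²/7)*I) = 2*(I³/7) = 2*I³/7)
L(G) = -19 + 2*G² (L(G) = (G² + G²) - 19 = 2*G² - 19 = -19 + 2*G²)
V(O, -101 - 112) + L(49) = (2/7)*96³ + (-19 + 2*49²) = (2/7)*884736 + (-19 + 2*2401) = 1769472/7 + (-19 + 4802) = 1769472/7 + 4783 = 1802953/7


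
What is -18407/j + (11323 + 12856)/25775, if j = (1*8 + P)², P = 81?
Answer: -282918566/204163775 ≈ -1.3857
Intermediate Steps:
j = 7921 (j = (1*8 + 81)² = (8 + 81)² = 89² = 7921)
-18407/j + (11323 + 12856)/25775 = -18407/7921 + (11323 + 12856)/25775 = -18407*1/7921 + 24179*(1/25775) = -18407/7921 + 24179/25775 = -282918566/204163775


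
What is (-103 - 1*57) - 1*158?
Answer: -318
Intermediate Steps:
(-103 - 1*57) - 1*158 = (-103 - 57) - 158 = -160 - 158 = -318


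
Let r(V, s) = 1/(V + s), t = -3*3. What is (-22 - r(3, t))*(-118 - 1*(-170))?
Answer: -3406/3 ≈ -1135.3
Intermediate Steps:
t = -9
(-22 - r(3, t))*(-118 - 1*(-170)) = (-22 - 1/(3 - 9))*(-118 - 1*(-170)) = (-22 - 1/(-6))*(-118 + 170) = (-22 - 1*(-1/6))*52 = (-22 + 1/6)*52 = -131/6*52 = -3406/3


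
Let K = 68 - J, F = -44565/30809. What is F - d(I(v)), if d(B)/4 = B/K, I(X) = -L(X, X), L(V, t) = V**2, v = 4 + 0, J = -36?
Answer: -332873/400517 ≈ -0.83111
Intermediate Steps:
F = -44565/30809 (F = -44565*1/30809 = -44565/30809 ≈ -1.4465)
v = 4
K = 104 (K = 68 - 1*(-36) = 68 + 36 = 104)
I(X) = -X**2
d(B) = B/26 (d(B) = 4*(B/104) = B/26)
F - d(I(v)) = -44565/30809 - (-1*4**2)/26 = -44565/30809 - (-1*16)/26 = -44565/30809 - (-16)/26 = -44565/30809 - 1*(-8/13) = -44565/30809 + 8/13 = -332873/400517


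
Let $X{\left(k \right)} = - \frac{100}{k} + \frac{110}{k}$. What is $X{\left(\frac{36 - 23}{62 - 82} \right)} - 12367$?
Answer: $- \frac{160971}{13} \approx -12382.0$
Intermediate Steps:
$X{\left(k \right)} = \frac{10}{k}$
$X{\left(\frac{36 - 23}{62 - 82} \right)} - 12367 = \frac{10}{\left(36 - 23\right) \frac{1}{62 - 82}} - 12367 = \frac{10}{13 \frac{1}{-20}} - 12367 = \frac{10}{13 \left(- \frac{1}{20}\right)} - 12367 = \frac{10}{- \frac{13}{20}} - 12367 = 10 \left(- \frac{20}{13}\right) - 12367 = - \frac{200}{13} - 12367 = - \frac{160971}{13}$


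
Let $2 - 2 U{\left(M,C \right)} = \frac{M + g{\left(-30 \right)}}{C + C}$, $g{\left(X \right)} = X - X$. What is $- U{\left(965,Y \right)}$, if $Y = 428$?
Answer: $- \frac{747}{1712} \approx -0.43633$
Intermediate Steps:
$g{\left(X \right)} = 0$
$U{\left(M,C \right)} = 1 - \frac{M}{4 C}$ ($U{\left(M,C \right)} = 1 - \frac{\left(M + 0\right) \frac{1}{C + C}}{2} = 1 - \frac{M \frac{1}{2 C}}{2} = 1 - \frac{\frac{1}{2} M \frac{1}{C}}{2} = 1 - \frac{M}{4 C}$)
$- U{\left(965,Y \right)} = - \frac{428 - \frac{965}{4}}{428} = - \frac{747}{428 \cdot 4} = \left(-1\right) \frac{747}{1712} = - \frac{747}{1712}$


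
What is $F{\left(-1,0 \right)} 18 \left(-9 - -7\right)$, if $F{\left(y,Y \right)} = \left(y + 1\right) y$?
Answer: $0$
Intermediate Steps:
$F{\left(y,Y \right)} = y \left(1 + y\right)$ ($F{\left(y,Y \right)} = \left(1 + y\right) y = y \left(1 + y\right)$)
$F{\left(-1,0 \right)} 18 \left(-9 - -7\right) = - (1 - 1) 18 \left(-9 - -7\right) = \left(-1\right) 0 \cdot 18 \left(-9 + 7\right) = 0 \cdot 18 \left(-2\right) = 0 \left(-2\right) = 0$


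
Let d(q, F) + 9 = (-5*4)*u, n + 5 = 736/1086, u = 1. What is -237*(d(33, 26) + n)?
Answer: 1429426/181 ≈ 7897.4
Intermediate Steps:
n = -2347/543 (n = -5 + 736/1086 = -5 + 736*(1/1086) = -5 + 368/543 = -2347/543 ≈ -4.3223)
d(q, F) = -29 (d(q, F) = -9 - 5*4*1 = -9 - 20*1 = -9 - 20 = -29)
-237*(d(33, 26) + n) = -237*(-29 - 2347/543) = -237*(-18094/543) = 1429426/181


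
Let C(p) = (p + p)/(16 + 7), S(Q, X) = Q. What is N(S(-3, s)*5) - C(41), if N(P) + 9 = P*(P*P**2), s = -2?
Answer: 1164086/23 ≈ 50612.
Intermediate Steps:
C(p) = 2*p/23 (C(p) = (2*p)/23 = (2*p)*(1/23) = 2*p/23)
N(P) = -9 + P**4 (N(P) = -9 + P*(P*P**2) = -9 + P*P**3 = -9 + P**4)
N(S(-3, s)*5) - C(41) = (-9 + (-3*5)**4) - 2*41/23 = (-9 + (-15)**4) - 1*82/23 = (-9 + 50625) - 82/23 = 50616 - 82/23 = 1164086/23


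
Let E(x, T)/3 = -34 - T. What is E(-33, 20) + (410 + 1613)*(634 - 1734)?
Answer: -2225462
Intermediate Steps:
E(x, T) = -102 - 3*T (E(x, T) = 3*(-34 - T) = -102 - 3*T)
E(-33, 20) + (410 + 1613)*(634 - 1734) = (-102 - 3*20) + (410 + 1613)*(634 - 1734) = (-102 - 60) + 2023*(-1100) = -162 - 2225300 = -2225462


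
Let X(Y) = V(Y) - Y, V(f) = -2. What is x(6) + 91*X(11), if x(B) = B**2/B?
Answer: -1177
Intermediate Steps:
x(B) = B
X(Y) = -2 - Y
x(6) + 91*X(11) = 6 + 91*(-2 - 1*11) = 6 + 91*(-2 - 11) = 6 + 91*(-13) = 6 - 1183 = -1177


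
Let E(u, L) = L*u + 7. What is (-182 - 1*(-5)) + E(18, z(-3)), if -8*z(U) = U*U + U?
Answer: -367/2 ≈ -183.50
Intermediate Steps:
z(U) = -U/8 - U²/8 (z(U) = -(U*U + U)/8 = -(U² + U)/8 = -(U + U²)/8 = -U/8 - U²/8)
E(u, L) = 7 + L*u
(-182 - 1*(-5)) + E(18, z(-3)) = (-182 - 1*(-5)) + (7 - ⅛*(-3)*(1 - 3)*18) = (-182 + 5) + (7 - ⅛*(-3)*(-2)*18) = -177 + (7 - ¾*18) = -177 + (7 - 27/2) = -177 - 13/2 = -367/2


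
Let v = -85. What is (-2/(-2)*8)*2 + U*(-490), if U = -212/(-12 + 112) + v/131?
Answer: 899144/655 ≈ 1372.7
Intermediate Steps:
U = -9068/3275 (U = -212/(-12 + 112) - 85/131 = -212/100 - 85*1/131 = -212*1/100 - 85/131 = -53/25 - 85/131 = -9068/3275 ≈ -2.7689)
(-2/(-2)*8)*2 + U*(-490) = (-2/(-2)*8)*2 - 9068/3275*(-490) = (-2*(-½)*8)*2 + 888664/655 = (1*8)*2 + 888664/655 = 8*2 + 888664/655 = 16 + 888664/655 = 899144/655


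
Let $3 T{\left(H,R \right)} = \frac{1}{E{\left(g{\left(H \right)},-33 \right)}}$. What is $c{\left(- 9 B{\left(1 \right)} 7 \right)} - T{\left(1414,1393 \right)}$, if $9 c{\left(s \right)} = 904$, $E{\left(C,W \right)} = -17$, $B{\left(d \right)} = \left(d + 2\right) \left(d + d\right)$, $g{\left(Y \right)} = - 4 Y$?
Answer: $\frac{15371}{153} \approx 100.46$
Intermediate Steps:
$B{\left(d \right)} = 2 d \left(2 + d\right)$ ($B{\left(d \right)} = \left(2 + d\right) 2 d = 2 d \left(2 + d\right)$)
$T{\left(H,R \right)} = - \frac{1}{51}$ ($T{\left(H,R \right)} = \frac{1}{3 \left(-17\right)} = \frac{1}{3} \left(- \frac{1}{17}\right) = - \frac{1}{51}$)
$c{\left(s \right)} = \frac{904}{9}$ ($c{\left(s \right)} = \frac{1}{9} \cdot 904 = \frac{904}{9}$)
$c{\left(- 9 B{\left(1 \right)} 7 \right)} - T{\left(1414,1393 \right)} = \frac{904}{9} - - \frac{1}{51} = \frac{904}{9} + \frac{1}{51} = \frac{15371}{153}$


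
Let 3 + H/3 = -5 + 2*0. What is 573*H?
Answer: -13752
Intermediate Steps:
H = -24 (H = -9 + 3*(-5 + 2*0) = -9 + 3*(-5 + 0) = -9 + 3*(-5) = -9 - 15 = -24)
573*H = 573*(-24) = -13752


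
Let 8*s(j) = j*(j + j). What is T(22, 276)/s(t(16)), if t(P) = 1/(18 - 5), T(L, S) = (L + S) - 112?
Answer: 125736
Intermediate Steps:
T(L, S) = -112 + L + S
t(P) = 1/13
s(j) = j²/4 (s(j) = (j*(j + j))/8 = (j*(2*j))/8 = (2*j²)/8 = j²/4)
T(22, 276)/s(t(16)) = (-112 + 22 + 276)/(((1/13)²/4)) = 186/(((¼)*(1/169))) = 186/(1/676) = 186*676 = 125736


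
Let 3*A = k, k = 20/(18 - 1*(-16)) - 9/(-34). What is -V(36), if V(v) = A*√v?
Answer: -29/17 ≈ -1.7059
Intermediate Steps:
k = 29/34 (k = 20/(18 + 16) - 9*(-1/34) = 20/34 + 9/34 = 20*(1/34) + 9/34 = 10/17 + 9/34 = 29/34 ≈ 0.85294)
A = 29/102 (A = (⅓)*(29/34) = 29/102 ≈ 0.28431)
V(v) = 29*√v/102
-V(36) = -29*√36/102 = -29*6/102 = -1*29/17 = -29/17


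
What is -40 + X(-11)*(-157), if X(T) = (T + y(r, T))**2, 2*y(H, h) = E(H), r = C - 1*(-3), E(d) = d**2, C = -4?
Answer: -69397/4 ≈ -17349.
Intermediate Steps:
r = -1 (r = -4 - 1*(-3) = -4 + 3 = -1)
y(H, h) = H**2/2
X(T) = (1/2 + T)**2 (X(T) = (T + (1/2)*(-1)**2)**2 = (T + (1/2)*1)**2 = (T + 1/2)**2 = (1/2 + T)**2)
-40 + X(-11)*(-157) = -40 + ((1 + 2*(-11))**2/4)*(-157) = -40 + ((1 - 22)**2/4)*(-157) = -40 + ((1/4)*(-21)**2)*(-157) = -40 + ((1/4)*441)*(-157) = -40 + (441/4)*(-157) = -40 - 69237/4 = -69397/4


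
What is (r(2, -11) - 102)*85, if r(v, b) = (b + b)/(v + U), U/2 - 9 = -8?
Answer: -18275/2 ≈ -9137.5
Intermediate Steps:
U = 2 (U = 18 + 2*(-8) = 18 - 16 = 2)
r(v, b) = 2*b/(2 + v) (r(v, b) = (b + b)/(v + 2) = (2*b)/(2 + v) = 2*b/(2 + v))
(r(2, -11) - 102)*85 = (2*(-11)/(2 + 2) - 102)*85 = (2*(-11)/4 - 102)*85 = (2*(-11)*(¼) - 102)*85 = (-11/2 - 102)*85 = -215/2*85 = -18275/2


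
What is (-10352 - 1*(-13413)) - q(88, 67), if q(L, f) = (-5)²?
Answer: 3036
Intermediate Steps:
q(L, f) = 25
(-10352 - 1*(-13413)) - q(88, 67) = (-10352 - 1*(-13413)) - 1*25 = (-10352 + 13413) - 25 = 3061 - 25 = 3036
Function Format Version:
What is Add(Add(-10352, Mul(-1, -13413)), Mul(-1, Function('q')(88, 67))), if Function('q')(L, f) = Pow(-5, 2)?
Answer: 3036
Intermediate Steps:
Function('q')(L, f) = 25
Add(Add(-10352, Mul(-1, -13413)), Mul(-1, Function('q')(88, 67))) = Add(Add(-10352, Mul(-1, -13413)), Mul(-1, 25)) = Add(Add(-10352, 13413), -25) = Add(3061, -25) = 3036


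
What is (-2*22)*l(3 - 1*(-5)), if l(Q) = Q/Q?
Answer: -44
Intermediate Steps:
l(Q) = 1
(-2*22)*l(3 - 1*(-5)) = -2*22*1 = -44*1 = -44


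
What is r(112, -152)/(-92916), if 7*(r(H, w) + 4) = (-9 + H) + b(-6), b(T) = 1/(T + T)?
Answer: -31/269136 ≈ -0.00011518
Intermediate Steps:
b(T) = 1/(2*T)
r(H, w) = -445/84 + H/7 (r(H, w) = -4 + ((-9 + H) + (½)/(-6))/7 = -4 + ((-9 + H) + (½)*(-⅙))/7 = -4 + ((-9 + H) - 1/12)/7 = -4 + (-109/12 + H)/7 = -4 + (-109/84 + H/7) = -445/84 + H/7)
r(112, -152)/(-92916) = (-445/84 + (⅐)*112)/(-92916) = (-445/84 + 16)*(-1/92916) = (899/84)*(-1/92916) = -31/269136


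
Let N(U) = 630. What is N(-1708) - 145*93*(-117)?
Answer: 1578375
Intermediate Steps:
N(-1708) - 145*93*(-117) = 630 - 145*93*(-117) = 630 - 13485*(-117) = 630 - 1*(-1577745) = 630 + 1577745 = 1578375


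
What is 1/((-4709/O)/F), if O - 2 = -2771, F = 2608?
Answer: 7221552/4709 ≈ 1533.6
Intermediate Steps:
O = -2769 (O = 2 - 2771 = -2769)
1/((-4709/O)/F) = 1/(-4709/(-2769)/2608) = 1/(-4709*(-1/2769)*(1/2608)) = 1/((4709/2769)*(1/2608)) = 1/(4709/7221552) = 7221552/4709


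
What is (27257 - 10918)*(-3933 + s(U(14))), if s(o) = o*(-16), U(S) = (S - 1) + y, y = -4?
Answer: -66614103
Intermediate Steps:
U(S) = -5 + S (U(S) = (S - 1) - 4 = (-1 + S) - 4 = -5 + S)
s(o) = -16*o
(27257 - 10918)*(-3933 + s(U(14))) = (27257 - 10918)*(-3933 - 16*(-5 + 14)) = 16339*(-3933 - 16*9) = 16339*(-3933 - 144) = 16339*(-4077) = -66614103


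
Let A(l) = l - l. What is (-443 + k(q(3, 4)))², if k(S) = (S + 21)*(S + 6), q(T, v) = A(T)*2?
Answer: 100489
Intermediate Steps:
A(l) = 0
q(T, v) = 0 (q(T, v) = 0*2 = 0)
k(S) = (6 + S)*(21 + S) (k(S) = (21 + S)*(6 + S) = (6 + S)*(21 + S))
(-443 + k(q(3, 4)))² = (-443 + (126 + 0² + 27*0))² = (-443 + (126 + 0 + 0))² = (-443 + 126)² = (-317)² = 100489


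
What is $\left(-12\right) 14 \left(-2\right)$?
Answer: $336$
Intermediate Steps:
$\left(-12\right) 14 \left(-2\right) = \left(-168\right) \left(-2\right) = 336$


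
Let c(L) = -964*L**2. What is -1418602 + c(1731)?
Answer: -2889910606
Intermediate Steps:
-1418602 + c(1731) = -1418602 - 964*1731**2 = -1418602 - 964*2996361 = -1418602 - 2888492004 = -2889910606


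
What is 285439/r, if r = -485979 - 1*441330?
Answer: -285439/927309 ≈ -0.30781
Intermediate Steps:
r = -927309 (r = -485979 - 441330 = -927309)
285439/r = 285439/(-927309) = 285439*(-1/927309) = -285439/927309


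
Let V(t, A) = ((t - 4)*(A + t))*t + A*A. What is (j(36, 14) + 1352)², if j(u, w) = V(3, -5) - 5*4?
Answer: 1857769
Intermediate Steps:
V(t, A) = A² + t*(-4 + t)*(A + t) (V(t, A) = ((-4 + t)*(A + t))*t + A² = t*(-4 + t)*(A + t) + A² = A² + t*(-4 + t)*(A + t))
j(u, w) = 11 (j(u, w) = ((-5)² + 3³ - 4*3² - 5*3² - 4*(-5)*3) - 5*4 = (25 + 27 - 4*9 - 5*9 + 60) - 20 = (25 + 27 - 36 - 45 + 60) - 20 = 31 - 20 = 11)
(j(36, 14) + 1352)² = (11 + 1352)² = 1363² = 1857769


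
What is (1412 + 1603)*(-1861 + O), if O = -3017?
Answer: -14707170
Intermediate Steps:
(1412 + 1603)*(-1861 + O) = (1412 + 1603)*(-1861 - 3017) = 3015*(-4878) = -14707170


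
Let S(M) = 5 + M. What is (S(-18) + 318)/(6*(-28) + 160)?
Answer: -305/8 ≈ -38.125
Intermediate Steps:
(S(-18) + 318)/(6*(-28) + 160) = ((5 - 18) + 318)/(6*(-28) + 160) = (-13 + 318)/(-168 + 160) = 305/(-8) = 305*(-⅛) = -305/8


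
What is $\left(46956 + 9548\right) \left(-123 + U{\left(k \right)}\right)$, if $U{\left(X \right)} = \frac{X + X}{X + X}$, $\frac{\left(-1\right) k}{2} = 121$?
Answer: $-6893488$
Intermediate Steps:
$k = -242$ ($k = \left(-2\right) 121 = -242$)
$U{\left(X \right)} = 1$ ($U{\left(X \right)} = \frac{2 X}{2 X} = 2 X \frac{1}{2 X} = 1$)
$\left(46956 + 9548\right) \left(-123 + U{\left(k \right)}\right) = \left(46956 + 9548\right) \left(-123 + 1\right) = 56504 \left(-122\right) = -6893488$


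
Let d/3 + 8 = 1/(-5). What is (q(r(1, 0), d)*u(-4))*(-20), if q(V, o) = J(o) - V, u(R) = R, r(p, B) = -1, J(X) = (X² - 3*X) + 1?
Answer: 272384/5 ≈ 54477.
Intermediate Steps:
d = -123/5 (d = -24 + 3/(-5) = -24 + 3*(-⅕) = -24 - ⅗ = -123/5 ≈ -24.600)
J(X) = 1 + X² - 3*X
q(V, o) = 1 + o² - V - 3*o (q(V, o) = (1 + o² - 3*o) - V = 1 + o² - V - 3*o)
(q(r(1, 0), d)*u(-4))*(-20) = ((1 + (-123/5)² - 1*(-1) - 3*(-123/5))*(-4))*(-20) = ((1 + 15129/25 + 1 + 369/5)*(-4))*(-20) = ((17024/25)*(-4))*(-20) = -68096/25*(-20) = 272384/5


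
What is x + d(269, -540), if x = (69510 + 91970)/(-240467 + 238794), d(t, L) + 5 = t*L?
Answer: -243189825/1673 ≈ -1.4536e+5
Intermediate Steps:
d(t, L) = -5 + L*t (d(t, L) = -5 + t*L = -5 + L*t)
x = -161480/1673 (x = 161480/(-1673) = 161480*(-1/1673) = -161480/1673 ≈ -96.521)
x + d(269, -540) = -161480/1673 + (-5 - 540*269) = -161480/1673 + (-5 - 145260) = -161480/1673 - 145265 = -243189825/1673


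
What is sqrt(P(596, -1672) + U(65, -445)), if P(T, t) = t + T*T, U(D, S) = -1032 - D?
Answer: sqrt(352447) ≈ 593.67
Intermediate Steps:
P(T, t) = t + T**2
sqrt(P(596, -1672) + U(65, -445)) = sqrt((-1672 + 596**2) + (-1032 - 1*65)) = sqrt((-1672 + 355216) + (-1032 - 65)) = sqrt(353544 - 1097) = sqrt(352447)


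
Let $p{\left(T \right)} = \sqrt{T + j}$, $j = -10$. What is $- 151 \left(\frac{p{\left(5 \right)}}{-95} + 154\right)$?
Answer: $-23254 + \frac{151 i \sqrt{5}}{95} \approx -23254.0 + 3.5542 i$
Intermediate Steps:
$p{\left(T \right)} = \sqrt{-10 + T}$ ($p{\left(T \right)} = \sqrt{T - 10} = \sqrt{-10 + T}$)
$- 151 \left(\frac{p{\left(5 \right)}}{-95} + 154\right) = - 151 \left(\frac{\sqrt{-10 + 5}}{-95} + 154\right) = - 151 \left(\sqrt{-5} \left(- \frac{1}{95}\right) + 154\right) = - 151 \left(i \sqrt{5} \left(- \frac{1}{95}\right) + 154\right) = - 151 \left(- \frac{i \sqrt{5}}{95} + 154\right) = - 151 \left(154 - \frac{i \sqrt{5}}{95}\right) = -23254 + \frac{151 i \sqrt{5}}{95}$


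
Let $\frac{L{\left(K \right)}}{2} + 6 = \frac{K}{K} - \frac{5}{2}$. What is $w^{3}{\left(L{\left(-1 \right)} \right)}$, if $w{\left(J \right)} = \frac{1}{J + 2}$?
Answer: $- \frac{1}{2197} \approx -0.00045517$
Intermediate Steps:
$L{\left(K \right)} = -15$ ($L{\left(K \right)} = -12 + 2 \left(\frac{K}{K} - \frac{5}{2}\right) = -12 + 2 \left(1 - \frac{5}{2}\right) = -12 + 2 \left(- \frac{3}{2}\right) = -12 - 3 = -15$)
$w{\left(J \right)} = \frac{1}{2 + J}$
$w^{3}{\left(L{\left(-1 \right)} \right)} = \left(\frac{1}{2 - 15}\right)^{3} = \left(\frac{1}{-13}\right)^{3} = \left(- \frac{1}{13}\right)^{3} = - \frac{1}{2197}$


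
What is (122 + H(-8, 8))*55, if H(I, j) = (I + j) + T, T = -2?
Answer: 6600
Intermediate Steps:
H(I, j) = -2 + I + j (H(I, j) = (I + j) - 2 = -2 + I + j)
(122 + H(-8, 8))*55 = (122 + (-2 - 8 + 8))*55 = (122 - 2)*55 = 120*55 = 6600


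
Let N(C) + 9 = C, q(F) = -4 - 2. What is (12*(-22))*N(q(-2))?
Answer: 3960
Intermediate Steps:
q(F) = -6
N(C) = -9 + C
(12*(-22))*N(q(-2)) = (12*(-22))*(-9 - 6) = -264*(-15) = 3960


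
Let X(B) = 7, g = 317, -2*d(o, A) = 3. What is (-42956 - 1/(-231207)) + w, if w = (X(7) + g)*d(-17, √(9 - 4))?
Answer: -10044094493/231207 ≈ -43442.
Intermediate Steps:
d(o, A) = -3/2 (d(o, A) = -½*3 = -3/2)
w = -486 (w = (7 + 317)*(-3/2) = 324*(-3/2) = -486)
(-42956 - 1/(-231207)) + w = (-42956 - 1/(-231207)) - 486 = (-42956 - 1*(-1/231207)) - 486 = (-42956 + 1/231207) - 486 = -9931727891/231207 - 486 = -10044094493/231207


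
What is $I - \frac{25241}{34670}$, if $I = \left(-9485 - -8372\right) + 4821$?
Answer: $\frac{128531119}{34670} \approx 3707.3$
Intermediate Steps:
$I = 3708$ ($I = \left(-9485 + 8372\right) + 4821 = -1113 + 4821 = 3708$)
$I - \frac{25241}{34670} = 3708 - \frac{25241}{34670} = \frac{128531119}{34670}$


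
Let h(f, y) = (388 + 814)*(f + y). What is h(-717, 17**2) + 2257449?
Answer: 1742993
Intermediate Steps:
h(f, y) = 1202*f + 1202*y (h(f, y) = 1202*(f + y) = 1202*f + 1202*y)
h(-717, 17**2) + 2257449 = (1202*(-717) + 1202*17**2) + 2257449 = (-861834 + 1202*289) + 2257449 = (-861834 + 347378) + 2257449 = -514456 + 2257449 = 1742993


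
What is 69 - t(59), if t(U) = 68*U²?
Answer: -236639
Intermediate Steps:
69 - t(59) = 69 - 68*59² = 69 - 68*3481 = 69 - 1*236708 = 69 - 236708 = -236639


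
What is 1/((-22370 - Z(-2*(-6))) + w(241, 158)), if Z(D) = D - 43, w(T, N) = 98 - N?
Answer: -1/22399 ≈ -4.4645e-5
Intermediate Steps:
Z(D) = -43 + D
1/((-22370 - Z(-2*(-6))) + w(241, 158)) = 1/((-22370 - (-43 - 2*(-6))) + (98 - 1*158)) = 1/((-22370 - (-43 + 12)) + (98 - 158)) = 1/((-22370 - 1*(-31)) - 60) = 1/((-22370 + 31) - 60) = 1/(-22339 - 60) = 1/(-22399) = -1/22399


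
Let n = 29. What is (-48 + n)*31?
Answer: -589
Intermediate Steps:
(-48 + n)*31 = (-48 + 29)*31 = -19*31 = -589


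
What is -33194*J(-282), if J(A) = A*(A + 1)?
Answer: -2630358948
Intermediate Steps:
J(A) = A*(1 + A)
-33194*J(-282) = -33194*(-282*(1 - 282)) = -33194*(-282*(-281)) = -33194/(1/79242) = -33194/1/79242 = -33194*79242 = -2630358948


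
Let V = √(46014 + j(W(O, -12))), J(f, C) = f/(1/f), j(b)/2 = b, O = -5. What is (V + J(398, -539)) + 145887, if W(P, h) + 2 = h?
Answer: 304291 + √45986 ≈ 3.0451e+5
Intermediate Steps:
W(P, h) = -2 + h
j(b) = 2*b
J(f, C) = f² (J(f, C) = f*f = f²)
V = √45986 (V = √(46014 + 2*(-2 - 12)) = √(46014 + 2*(-14)) = √(46014 - 28) = √45986 ≈ 214.44)
(V + J(398, -539)) + 145887 = (√45986 + 398²) + 145887 = (√45986 + 158404) + 145887 = (158404 + √45986) + 145887 = 304291 + √45986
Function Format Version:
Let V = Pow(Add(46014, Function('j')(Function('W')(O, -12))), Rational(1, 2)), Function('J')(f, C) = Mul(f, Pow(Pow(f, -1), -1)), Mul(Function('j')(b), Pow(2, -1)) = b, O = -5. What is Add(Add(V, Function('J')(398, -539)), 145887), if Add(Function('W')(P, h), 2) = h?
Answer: Add(304291, Pow(45986, Rational(1, 2))) ≈ 3.0451e+5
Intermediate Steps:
Function('W')(P, h) = Add(-2, h)
Function('j')(b) = Mul(2, b)
Function('J')(f, C) = Pow(f, 2) (Function('J')(f, C) = Mul(f, f) = Pow(f, 2))
V = Pow(45986, Rational(1, 2)) (V = Pow(Add(46014, Mul(2, Add(-2, -12))), Rational(1, 2)) = Pow(Add(46014, Mul(2, -14)), Rational(1, 2)) = Pow(Add(46014, -28), Rational(1, 2)) = Pow(45986, Rational(1, 2)) ≈ 214.44)
Add(Add(V, Function('J')(398, -539)), 145887) = Add(Add(Pow(45986, Rational(1, 2)), Pow(398, 2)), 145887) = Add(Add(Pow(45986, Rational(1, 2)), 158404), 145887) = Add(Add(158404, Pow(45986, Rational(1, 2))), 145887) = Add(304291, Pow(45986, Rational(1, 2)))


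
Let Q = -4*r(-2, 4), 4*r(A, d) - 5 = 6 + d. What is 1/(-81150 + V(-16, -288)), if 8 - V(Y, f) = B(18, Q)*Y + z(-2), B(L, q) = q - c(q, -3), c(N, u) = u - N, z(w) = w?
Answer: -1/81572 ≈ -1.2259e-5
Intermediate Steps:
r(A, d) = 11/4 + d/4 (r(A, d) = 5/4 + (6 + d)/4 = 5/4 + (3/2 + d/4) = 11/4 + d/4)
Q = -15 (Q = -4*(11/4 + (¼)*4) = -4*(11/4 + 1) = -4*15/4 = -15)
B(L, q) = 3 + 2*q (B(L, q) = q - (-3 - q) = q + (3 + q) = 3 + 2*q)
V(Y, f) = 10 + 27*Y (V(Y, f) = 8 - ((3 + 2*(-15))*Y - 2) = 8 - ((3 - 30)*Y - 2) = 8 - (-27*Y - 2) = 8 - (-2 - 27*Y) = 8 + (2 + 27*Y) = 10 + 27*Y)
1/(-81150 + V(-16, -288)) = 1/(-81150 + (10 + 27*(-16))) = 1/(-81150 + (10 - 432)) = 1/(-81150 - 422) = 1/(-81572) = -1/81572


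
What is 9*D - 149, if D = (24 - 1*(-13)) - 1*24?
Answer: -32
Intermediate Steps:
D = 13 (D = (24 + 13) - 24 = 37 - 24 = 13)
9*D - 149 = 9*13 - 149 = 117 - 149 = -32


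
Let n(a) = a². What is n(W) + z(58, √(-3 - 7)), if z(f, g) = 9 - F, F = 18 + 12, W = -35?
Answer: 1204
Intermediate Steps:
F = 30
z(f, g) = -21 (z(f, g) = 9 - 1*30 = 9 - 30 = -21)
n(W) + z(58, √(-3 - 7)) = (-35)² - 21 = 1225 - 21 = 1204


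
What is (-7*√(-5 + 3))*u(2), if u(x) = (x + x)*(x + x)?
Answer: -112*I*√2 ≈ -158.39*I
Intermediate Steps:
u(x) = 4*x² (u(x) = (2*x)*(2*x) = 4*x²)
(-7*√(-5 + 3))*u(2) = (-7*√(-5 + 3))*(4*2²) = (-7*I*√2)*(4*4) = -7*I*√2*16 = -112*I*√2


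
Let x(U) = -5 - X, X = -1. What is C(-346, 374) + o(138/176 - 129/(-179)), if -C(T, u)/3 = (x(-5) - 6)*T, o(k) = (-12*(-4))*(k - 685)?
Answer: -85036722/1969 ≈ -43188.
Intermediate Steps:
x(U) = -4 (x(U) = -5 - 1*(-1) = -5 + 1 = -4)
o(k) = -32880 + 48*k (o(k) = 48*(-685 + k) = -32880 + 48*k)
C(T, u) = 30*T (C(T, u) = -3*(-4 - 6)*T = -(-30)*T = 30*T)
C(-346, 374) + o(138/176 - 129/(-179)) = 30*(-346) + (-32880 + 48*(138/176 - 129/(-179))) = -10380 + (-32880 + 48*(138*(1/176) - 129*(-1/179))) = -10380 + (-32880 + 48*(69/88 + 129/179)) = -10380 + (-32880 + 48*(23703/15752)) = -10380 + (-32880 + 142218/1969) = -10380 - 64598502/1969 = -85036722/1969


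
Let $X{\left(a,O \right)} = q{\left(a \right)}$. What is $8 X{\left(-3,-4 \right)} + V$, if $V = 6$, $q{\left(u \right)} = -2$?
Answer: $-10$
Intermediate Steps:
$X{\left(a,O \right)} = -2$
$8 X{\left(-3,-4 \right)} + V = 8 \left(-2\right) + 6 = -16 + 6 = -10$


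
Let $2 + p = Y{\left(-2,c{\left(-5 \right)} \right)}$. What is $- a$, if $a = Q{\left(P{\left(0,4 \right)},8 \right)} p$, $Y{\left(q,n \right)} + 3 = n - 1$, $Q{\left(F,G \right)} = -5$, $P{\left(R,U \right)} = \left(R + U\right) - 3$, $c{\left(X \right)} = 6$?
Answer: $0$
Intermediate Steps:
$P{\left(R,U \right)} = -3 + R + U$
$Y{\left(q,n \right)} = -4 + n$ ($Y{\left(q,n \right)} = -3 + \left(n - 1\right) = -3 + \left(-1 + n\right) = -4 + n$)
$p = 0$ ($p = -2 + \left(-4 + 6\right) = -2 + 2 = 0$)
$a = 0$ ($a = \left(-5\right) 0 = 0$)
$- a = \left(-1\right) 0 = 0$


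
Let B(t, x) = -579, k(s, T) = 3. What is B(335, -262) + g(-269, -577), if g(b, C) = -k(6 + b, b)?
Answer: -582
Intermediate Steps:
g(b, C) = -3 (g(b, C) = -1*3 = -3)
B(335, -262) + g(-269, -577) = -579 - 3 = -582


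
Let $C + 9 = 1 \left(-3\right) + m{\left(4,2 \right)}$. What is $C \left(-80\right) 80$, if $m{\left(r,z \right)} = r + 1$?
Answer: $44800$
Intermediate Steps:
$m{\left(r,z \right)} = 1 + r$
$C = -7$ ($C = -9 + \left(1 \left(-3\right) + \left(1 + 4\right)\right) = -9 + \left(-3 + 5\right) = -9 + 2 = -7$)
$C \left(-80\right) 80 = \left(-7\right) \left(-80\right) 80 = 560 \cdot 80 = 44800$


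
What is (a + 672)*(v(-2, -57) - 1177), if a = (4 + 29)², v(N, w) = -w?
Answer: -1972320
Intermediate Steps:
a = 1089 (a = 33² = 1089)
(a + 672)*(v(-2, -57) - 1177) = (1089 + 672)*(-1*(-57) - 1177) = 1761*(57 - 1177) = 1761*(-1120) = -1972320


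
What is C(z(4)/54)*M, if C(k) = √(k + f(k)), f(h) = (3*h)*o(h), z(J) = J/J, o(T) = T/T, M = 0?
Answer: 0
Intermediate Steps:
o(T) = 1
z(J) = 1
f(h) = 3*h (f(h) = (3*h)*1 = 3*h)
C(k) = 2*√k (C(k) = √(k + 3*k) = √(4*k) = 2*√k)
C(z(4)/54)*M = (2*√(1/54))*0 = (2*(√6/18))*0 = (√6/9)*0 = 0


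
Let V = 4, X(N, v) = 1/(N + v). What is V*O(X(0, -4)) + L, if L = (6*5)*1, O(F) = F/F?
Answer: 34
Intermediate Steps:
O(F) = 1
L = 30 (L = 30*1 = 30)
V*O(X(0, -4)) + L = 4*1 + 30 = 4 + 30 = 34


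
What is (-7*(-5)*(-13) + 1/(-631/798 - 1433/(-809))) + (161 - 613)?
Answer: -573535303/633055 ≈ -905.98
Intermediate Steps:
(-7*(-5)*(-13) + 1/(-631/798 - 1433/(-809))) + (161 - 613) = (35*(-13) + 1/(-631*1/798 - 1433*(-1/809))) - 452 = (-455 + 1/(-631/798 + 1433/809)) - 452 = (-455 + 1/(633055/645582)) - 452 = (-455 + 645582/633055) - 452 = -287394443/633055 - 452 = -573535303/633055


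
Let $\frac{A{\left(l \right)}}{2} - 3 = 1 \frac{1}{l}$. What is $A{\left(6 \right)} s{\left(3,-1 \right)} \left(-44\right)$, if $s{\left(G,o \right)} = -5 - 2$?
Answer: $\frac{5852}{3} \approx 1950.7$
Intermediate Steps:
$s{\left(G,o \right)} = -7$
$A{\left(l \right)} = 6 + \frac{2}{l}$ ($A{\left(l \right)} = 6 + 2 \cdot 1 \frac{1}{l} = 6 + \frac{2}{l}$)
$A{\left(6 \right)} s{\left(3,-1 \right)} \left(-44\right) = \left(6 + \frac{2}{6}\right) \left(-7\right) \left(-44\right) = \left(6 + 2 \cdot \frac{1}{6}\right) \left(-7\right) \left(-44\right) = \left(6 + \frac{1}{3}\right) \left(-7\right) \left(-44\right) = \frac{19}{3} \left(-7\right) \left(-44\right) = \left(- \frac{133}{3}\right) \left(-44\right) = \frac{5852}{3}$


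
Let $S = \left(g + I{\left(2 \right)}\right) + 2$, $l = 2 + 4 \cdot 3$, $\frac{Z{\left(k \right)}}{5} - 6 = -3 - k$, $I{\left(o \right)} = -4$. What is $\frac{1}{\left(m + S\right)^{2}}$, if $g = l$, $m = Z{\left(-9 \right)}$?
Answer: $\frac{1}{5184} \approx 0.0001929$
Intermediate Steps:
$Z{\left(k \right)} = 15 - 5 k$ ($Z{\left(k \right)} = 30 + 5 \left(-3 - k\right) = 30 - \left(15 + 5 k\right) = 15 - 5 k$)
$l = 14$ ($l = 2 + 12 = 14$)
$m = 60$ ($m = 15 - -45 = 15 + 45 = 60$)
$g = 14$
$S = 12$ ($S = \left(14 - 4\right) + 2 = 10 + 2 = 12$)
$\frac{1}{\left(m + S\right)^{2}} = \frac{1}{\left(60 + 12\right)^{2}} = \frac{1}{72^{2}} = \frac{1}{5184}$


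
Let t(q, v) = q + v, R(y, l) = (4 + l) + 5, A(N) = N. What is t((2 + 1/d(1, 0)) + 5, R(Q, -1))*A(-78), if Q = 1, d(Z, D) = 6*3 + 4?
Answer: -12909/11 ≈ -1173.5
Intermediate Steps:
d(Z, D) = 22 (d(Z, D) = 18 + 4 = 22)
R(y, l) = 9 + l
t((2 + 1/d(1, 0)) + 5, R(Q, -1))*A(-78) = (((2 + 1/22) + 5) + (9 - 1))*(-78) = (((2 + 1/22) + 5) + 8)*(-78) = ((45/22 + 5) + 8)*(-78) = (155/22 + 8)*(-78) = (331/22)*(-78) = -12909/11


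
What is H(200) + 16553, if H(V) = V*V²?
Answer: 8016553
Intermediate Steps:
H(V) = V³
H(200) + 16553 = 200³ + 16553 = 8000000 + 16553 = 8016553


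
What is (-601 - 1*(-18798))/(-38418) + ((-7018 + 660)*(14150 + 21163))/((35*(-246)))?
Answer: 1437575793067/55129830 ≈ 26076.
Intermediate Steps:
(-601 - 1*(-18798))/(-38418) + ((-7018 + 660)*(14150 + 21163))/((35*(-246))) = (-601 + 18798)*(-1/38418) - 6358*35313/(-8610) = 18197*(-1/38418) - 224520054*(-1/8610) = -18197/38418 + 37420009/1435 = 1437575793067/55129830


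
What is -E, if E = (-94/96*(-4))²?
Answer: -2209/144 ≈ -15.340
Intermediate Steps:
E = 2209/144 (E = (-94*1/96*(-4))² = (-47/48*(-4))² = (47/12)² = 2209/144 ≈ 15.340)
-E = -1*2209/144 = -2209/144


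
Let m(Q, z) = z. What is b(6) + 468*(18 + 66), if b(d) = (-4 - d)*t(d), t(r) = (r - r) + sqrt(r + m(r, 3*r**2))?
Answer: 39312 - 10*sqrt(114) ≈ 39205.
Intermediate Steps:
t(r) = sqrt(r + 3*r**2) (t(r) = (r - r) + sqrt(r + 3*r**2) = 0 + sqrt(r + 3*r**2) = sqrt(r + 3*r**2))
b(d) = sqrt(d*(1 + 3*d))*(-4 - d) (b(d) = (-4 - d)*sqrt(d*(1 + 3*d)) = sqrt(d*(1 + 3*d))*(-4 - d))
b(6) + 468*(18 + 66) = sqrt(6*(1 + 3*6))*(-4 - 1*6) + 468*(18 + 66) = sqrt(6*(1 + 18))*(-4 - 6) + 468*84 = sqrt(6*19)*(-10) + 39312 = sqrt(114)*(-10) + 39312 = -10*sqrt(114) + 39312 = 39312 - 10*sqrt(114)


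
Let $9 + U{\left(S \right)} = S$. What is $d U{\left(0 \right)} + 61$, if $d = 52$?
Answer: $-407$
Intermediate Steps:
$U{\left(S \right)} = -9 + S$
$d U{\left(0 \right)} + 61 = 52 \left(-9 + 0\right) + 61 = 52 \left(-9\right) + 61 = -468 + 61 = -407$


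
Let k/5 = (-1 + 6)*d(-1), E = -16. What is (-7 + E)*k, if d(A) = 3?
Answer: -1725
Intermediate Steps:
k = 75 (k = 5*((-1 + 6)*3) = 5*(5*3) = 5*15 = 75)
(-7 + E)*k = (-7 - 16)*75 = -23*75 = -1725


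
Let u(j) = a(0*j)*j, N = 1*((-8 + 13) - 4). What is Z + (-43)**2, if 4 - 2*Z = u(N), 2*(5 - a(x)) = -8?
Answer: 3693/2 ≈ 1846.5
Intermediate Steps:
a(x) = 9 (a(x) = 5 - 1/2*(-8) = 5 + 4 = 9)
N = 1 (N = 1*(5 - 4) = 1*1 = 1)
u(j) = 9*j
Z = -5/2 (Z = 2 - 9/2 = -5/2 ≈ -2.5000)
Z + (-43)**2 = -5/2 + (-43)**2 = -5/2 + 1849 = 3693/2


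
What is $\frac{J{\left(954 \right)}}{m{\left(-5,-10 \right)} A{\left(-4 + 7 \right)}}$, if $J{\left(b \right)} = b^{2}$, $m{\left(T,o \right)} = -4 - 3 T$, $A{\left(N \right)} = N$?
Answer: $\frac{303372}{11} \approx 27579.0$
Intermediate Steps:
$\frac{J{\left(954 \right)}}{m{\left(-5,-10 \right)} A{\left(-4 + 7 \right)}} = \frac{954^{2}}{\left(-4 - -15\right) \left(-4 + 7\right)} = \frac{910116}{\left(-4 + 15\right) 3} = \frac{910116}{11 \cdot 3} = \frac{910116}{33} = 910116 \cdot \frac{1}{33} = \frac{303372}{11}$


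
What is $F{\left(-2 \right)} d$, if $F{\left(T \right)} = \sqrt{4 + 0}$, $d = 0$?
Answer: $0$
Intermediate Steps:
$F{\left(T \right)} = 2$ ($F{\left(T \right)} = \sqrt{4} = 2$)
$F{\left(-2 \right)} d = 2 \cdot 0 = 0$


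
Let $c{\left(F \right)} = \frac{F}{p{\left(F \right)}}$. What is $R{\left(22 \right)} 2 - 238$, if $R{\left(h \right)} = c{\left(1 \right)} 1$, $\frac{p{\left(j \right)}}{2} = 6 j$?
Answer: $- \frac{1427}{6} \approx -237.83$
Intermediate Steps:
$p{\left(j \right)} = 12 j$ ($p{\left(j \right)} = 2 \cdot 6 j = 12 j$)
$c{\left(F \right)} = \frac{1}{12}$ ($c{\left(F \right)} = \frac{F}{12 F} = F \frac{1}{12 F} = \frac{1}{12}$)
$R{\left(h \right)} = \frac{1}{12}$ ($R{\left(h \right)} = \frac{1}{12} \cdot 1 = \frac{1}{12}$)
$R{\left(22 \right)} 2 - 238 = \frac{1}{12} \cdot 2 - 238 = \frac{1}{6} - 238 = - \frac{1427}{6}$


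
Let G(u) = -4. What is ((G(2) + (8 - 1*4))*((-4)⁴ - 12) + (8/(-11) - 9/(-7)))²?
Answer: 1849/5929 ≈ 0.31186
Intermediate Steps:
((G(2) + (8 - 1*4))*((-4)⁴ - 12) + (8/(-11) - 9/(-7)))² = ((-4 + (8 - 1*4))*((-4)⁴ - 12) + (8/(-11) - 9/(-7)))² = ((-4 + (8 - 4))*(256 - 12) + (8*(-1/11) - 9*(-⅐)))² = ((-4 + 4)*244 + (-8/11 + 9/7))² = (0*244 + 43/77)² = (0 + 43/77)² = (43/77)² = 1849/5929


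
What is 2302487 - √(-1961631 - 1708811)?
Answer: 2302487 - I*√3670442 ≈ 2.3025e+6 - 1915.8*I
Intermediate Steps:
2302487 - √(-1961631 - 1708811) = 2302487 - √(-3670442) = 2302487 - I*√3670442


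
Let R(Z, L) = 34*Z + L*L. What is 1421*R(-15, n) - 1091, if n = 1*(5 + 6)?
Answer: -553860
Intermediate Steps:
n = 11 (n = 1*11 = 11)
R(Z, L) = L**2 + 34*Z (R(Z, L) = 34*Z + L**2 = L**2 + 34*Z)
1421*R(-15, n) - 1091 = 1421*(11**2 + 34*(-15)) - 1091 = 1421*(121 - 510) - 1091 = 1421*(-389) - 1091 = -552769 - 1091 = -553860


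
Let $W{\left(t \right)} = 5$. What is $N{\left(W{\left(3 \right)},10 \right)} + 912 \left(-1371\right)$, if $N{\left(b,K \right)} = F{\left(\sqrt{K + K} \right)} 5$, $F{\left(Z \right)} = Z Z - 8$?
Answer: $-1250292$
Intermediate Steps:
$F{\left(Z \right)} = -8 + Z^{2}$ ($F{\left(Z \right)} = Z^{2} - 8 = -8 + Z^{2}$)
$N{\left(b,K \right)} = -40 + 10 K$ ($N{\left(b,K \right)} = \left(-8 + \left(\sqrt{K + K}\right)^{2}\right) 5 = \left(-8 + \left(\sqrt{2 K}\right)^{2}\right) 5 = \left(-8 + \left(\sqrt{2} \sqrt{K}\right)^{2}\right) 5 = \left(-8 + 2 K\right) 5 = -40 + 10 K$)
$N{\left(W{\left(3 \right)},10 \right)} + 912 \left(-1371\right) = \left(-40 + 10 \cdot 10\right) + 912 \left(-1371\right) = \left(-40 + 100\right) - 1250352 = 60 - 1250352 = -1250292$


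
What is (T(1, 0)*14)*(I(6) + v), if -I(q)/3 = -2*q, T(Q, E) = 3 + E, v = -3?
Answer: 1386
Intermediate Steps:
I(q) = 6*q (I(q) = -(-6)*q = 6*q)
(T(1, 0)*14)*(I(6) + v) = ((3 + 0)*14)*(6*6 - 3) = (3*14)*(36 - 3) = 42*33 = 1386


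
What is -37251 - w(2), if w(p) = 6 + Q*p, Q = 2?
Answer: -37261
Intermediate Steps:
w(p) = 6 + 2*p
-37251 - w(2) = -37251 - (6 + 2*2) = -37251 - (6 + 4) = -37251 - 1*10 = -37251 - 10 = -37261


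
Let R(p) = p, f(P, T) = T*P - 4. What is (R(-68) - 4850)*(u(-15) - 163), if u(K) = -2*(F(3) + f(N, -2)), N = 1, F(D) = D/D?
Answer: 752454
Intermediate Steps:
F(D) = 1
f(P, T) = -4 + P*T (f(P, T) = P*T - 4 = -4 + P*T)
u(K) = 10 (u(K) = -2*(1 + (-4 + 1*(-2))) = -2*(1 + (-4 - 2)) = -2*(1 - 6) = -2*(-5) = 10)
(R(-68) - 4850)*(u(-15) - 163) = (-68 - 4850)*(10 - 163) = -4918*(-153) = 752454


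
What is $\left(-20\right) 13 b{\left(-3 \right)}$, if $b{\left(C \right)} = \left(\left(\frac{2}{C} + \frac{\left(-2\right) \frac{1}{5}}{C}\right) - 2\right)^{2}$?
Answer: $- \frac{75088}{45} \approx -1668.6$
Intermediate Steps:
$b{\left(C \right)} = \left(-2 + \frac{8}{5 C}\right)^{2}$ ($b{\left(C \right)} = \left(\left(\frac{2}{C} + \frac{\left(-2\right) \frac{1}{5}}{C}\right) - 2\right)^{2} = \left(\left(\frac{2}{C} - \frac{2}{5 C}\right) - 2\right)^{2} = \left(\frac{8}{5 C} - 2\right)^{2} = \left(-2 + \frac{8}{5 C}\right)^{2}$)
$\left(-20\right) 13 b{\left(-3 \right)} = \left(-20\right) 13 \frac{4 \left(-4 + 5 \left(-3\right)\right)^{2}}{25 \cdot 9} = - 260 \cdot \frac{4}{25} \cdot \frac{1}{9} \left(-4 - 15\right)^{2} = - 260 \cdot \frac{4}{25} \cdot \frac{1}{9} \left(-19\right)^{2} = - 260 \cdot \frac{4}{25} \cdot \frac{1}{9} \cdot 361 = \left(-260\right) \frac{1444}{225} = - \frac{75088}{45}$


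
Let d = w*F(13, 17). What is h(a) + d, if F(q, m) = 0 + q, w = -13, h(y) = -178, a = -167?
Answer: -347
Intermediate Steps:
F(q, m) = q
d = -169 (d = -13*13 = -169)
h(a) + d = -178 - 169 = -347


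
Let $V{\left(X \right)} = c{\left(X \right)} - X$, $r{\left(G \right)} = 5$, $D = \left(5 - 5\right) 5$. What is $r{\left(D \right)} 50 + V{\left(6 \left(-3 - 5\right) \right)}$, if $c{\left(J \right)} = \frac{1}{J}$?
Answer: $\frac{14303}{48} \approx 297.98$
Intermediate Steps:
$D = 0$ ($D = 0 \cdot 5 = 0$)
$V{\left(X \right)} = \frac{1}{X} - X$
$r{\left(D \right)} 50 + V{\left(6 \left(-3 - 5\right) \right)} = 5 \cdot 50 - \left(- \frac{1}{6 \left(-3 - 5\right)} + 6 \left(-3 - 5\right)\right) = 250 + \left(\frac{1}{6 \left(-8\right)} - 6 \left(-8\right)\right) = 250 + \left(\frac{1}{-48} - -48\right) = 250 + \left(- \frac{1}{48} + 48\right) = 250 + \frac{2303}{48} = \frac{14303}{48}$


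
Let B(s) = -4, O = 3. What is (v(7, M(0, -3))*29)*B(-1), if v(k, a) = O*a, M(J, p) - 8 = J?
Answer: -2784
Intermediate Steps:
M(J, p) = 8 + J
v(k, a) = 3*a
(v(7, M(0, -3))*29)*B(-1) = ((3*(8 + 0))*29)*(-4) = ((3*8)*29)*(-4) = (24*29)*(-4) = 696*(-4) = -2784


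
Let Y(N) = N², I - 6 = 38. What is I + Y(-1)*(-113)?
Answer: -69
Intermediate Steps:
I = 44 (I = 6 + 38 = 44)
I + Y(-1)*(-113) = 44 + (-1)²*(-113) = 44 + 1*(-113) = 44 - 113 = -69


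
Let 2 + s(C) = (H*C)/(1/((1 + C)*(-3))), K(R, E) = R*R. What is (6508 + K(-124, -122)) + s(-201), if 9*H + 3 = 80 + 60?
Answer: -1813918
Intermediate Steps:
K(R, E) = R²
H = 137/9 (H = -⅓ + (80 + 60)/9 = -⅓ + (⅑)*140 = -⅓ + 140/9 = 137/9 ≈ 15.222)
s(C) = -2 + 137*C*(-3 - 3*C)/9 (s(C) = -2 + (137*C/9)/(1/((1 + C)*(-3))) = -2 + (137*C/9)/(1/(-3 - 3*C)) = -2 + (137*C/9)*(-3 - 3*C) = -2 + 137*C*(-3 - 3*C)/9)
(6508 + K(-124, -122)) + s(-201) = (6508 + (-124)²) + (-2 - 137/3*(-201) - 137/3*(-201)²) = (6508 + 15376) + (-2 + 9179 - 137/3*40401) = 21884 + (-2 + 9179 - 1844979) = 21884 - 1835802 = -1813918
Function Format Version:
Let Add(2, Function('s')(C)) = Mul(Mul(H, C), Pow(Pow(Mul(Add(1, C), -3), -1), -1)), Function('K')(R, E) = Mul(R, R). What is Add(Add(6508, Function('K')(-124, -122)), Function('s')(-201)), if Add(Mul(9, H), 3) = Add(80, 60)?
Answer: -1813918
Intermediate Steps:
Function('K')(R, E) = Pow(R, 2)
H = Rational(137, 9) (H = Add(Rational(-1, 3), Mul(Rational(1, 9), Add(80, 60))) = Add(Rational(-1, 3), Mul(Rational(1, 9), 140)) = Add(Rational(-1, 3), Rational(140, 9)) = Rational(137, 9) ≈ 15.222)
Function('s')(C) = Add(-2, Mul(Rational(137, 9), C, Add(-3, Mul(-3, C)))) (Function('s')(C) = Add(-2, Mul(Mul(Rational(137, 9), C), Pow(Pow(Mul(Add(1, C), -3), -1), -1))) = Add(-2, Mul(Mul(Rational(137, 9), C), Pow(Pow(Add(-3, Mul(-3, C)), -1), -1))) = Add(-2, Mul(Mul(Rational(137, 9), C), Add(-3, Mul(-3, C)))) = Add(-2, Mul(Rational(137, 9), C, Add(-3, Mul(-3, C)))))
Add(Add(6508, Function('K')(-124, -122)), Function('s')(-201)) = Add(Add(6508, Pow(-124, 2)), Add(-2, Mul(Rational(-137, 3), -201), Mul(Rational(-137, 3), Pow(-201, 2)))) = Add(Add(6508, 15376), Add(-2, 9179, Mul(Rational(-137, 3), 40401))) = Add(21884, Add(-2, 9179, -1844979)) = Add(21884, -1835802) = -1813918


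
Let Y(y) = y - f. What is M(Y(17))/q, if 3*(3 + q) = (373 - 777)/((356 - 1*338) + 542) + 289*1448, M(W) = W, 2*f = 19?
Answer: 3150/58584719 ≈ 5.3768e-5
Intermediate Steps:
f = 19/2 (f = (1/2)*19 = 19/2 ≈ 9.5000)
Y(y) = -19/2 + y (Y(y) = y - 1*19/2 = y - 19/2 = -19/2 + y)
q = 58584719/420 (q = -3 + ((373 - 777)/((356 - 1*338) + 542) + 289*1448)/3 = -3 + (-404/((356 - 338) + 542) + 418472)/3 = -3 + (-404/(18 + 542) + 418472)/3 = -3 + (-404/560 + 418472)/3 = -3 + (-404*1/560 + 418472)/3 = -3 + (-101/140 + 418472)/3 = -3 + (1/3)*(58585979/140) = -3 + 58585979/420 = 58584719/420 ≈ 1.3949e+5)
M(Y(17))/q = (-19/2 + 17)/(58584719/420) = (15/2)*(420/58584719) = 3150/58584719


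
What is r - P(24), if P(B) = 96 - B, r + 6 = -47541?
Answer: -47619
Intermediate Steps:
r = -47547 (r = -6 - 47541 = -47547)
r - P(24) = -47547 - (96 - 1*24) = -47547 - (96 - 24) = -47547 - 1*72 = -47547 - 72 = -47619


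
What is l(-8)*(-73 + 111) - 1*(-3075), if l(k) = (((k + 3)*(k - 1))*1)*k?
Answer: -10605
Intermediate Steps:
l(k) = k*(-1 + k)*(3 + k) (l(k) = (((3 + k)*(-1 + k))*1)*k = (((-1 + k)*(3 + k))*1)*k = ((-1 + k)*(3 + k))*k = k*(-1 + k)*(3 + k))
l(-8)*(-73 + 111) - 1*(-3075) = (-8*(-3 + (-8)**2 + 2*(-8)))*(-73 + 111) - 1*(-3075) = -8*(-3 + 64 - 16)*38 + 3075 = -8*45*38 + 3075 = -360*38 + 3075 = -13680 + 3075 = -10605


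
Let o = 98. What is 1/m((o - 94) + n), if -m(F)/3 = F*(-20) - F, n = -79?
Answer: -1/4725 ≈ -0.00021164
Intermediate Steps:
m(F) = 63*F (m(F) = -3*(F*(-20) - F) = -3*(-20*F - F) = -(-63)*F = 63*F)
1/m((o - 94) + n) = 1/(63*((98 - 94) - 79)) = 1/(63*(4 - 79)) = 1/(63*(-75)) = 1/(-4725) = -1/4725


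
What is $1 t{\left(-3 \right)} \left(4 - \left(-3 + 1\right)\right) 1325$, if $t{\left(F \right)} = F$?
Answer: $-23850$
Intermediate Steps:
$1 t{\left(-3 \right)} \left(4 - \left(-3 + 1\right)\right) 1325 = 1 \left(-3\right) \left(4 - \left(-3 + 1\right)\right) 1325 = - 3 \left(4 - -2\right) 1325 = - 3 \left(4 + 2\right) 1325 = \left(-3\right) 6 \cdot 1325 = \left(-18\right) 1325 = -23850$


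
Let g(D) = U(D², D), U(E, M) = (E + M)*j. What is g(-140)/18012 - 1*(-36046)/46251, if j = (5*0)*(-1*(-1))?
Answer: 36046/46251 ≈ 0.77936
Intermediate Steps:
j = 0 (j = 0*1 = 0)
U(E, M) = 0 (U(E, M) = (E + M)*0 = 0)
g(D) = 0
g(-140)/18012 - 1*(-36046)/46251 = 0/18012 - 1*(-36046)/46251 = 0*(1/18012) + 36046*(1/46251) = 0 + 36046/46251 = 36046/46251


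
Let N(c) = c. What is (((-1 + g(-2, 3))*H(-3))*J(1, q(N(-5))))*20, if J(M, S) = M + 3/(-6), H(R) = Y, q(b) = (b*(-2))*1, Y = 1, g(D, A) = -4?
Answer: -50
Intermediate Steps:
q(b) = -2*b (q(b) = -2*b*1 = -2*b)
H(R) = 1
J(M, S) = -1/2 + M (J(M, S) = M + 3*(-1/6) = M - 1/2 = -1/2 + M)
(((-1 + g(-2, 3))*H(-3))*J(1, q(N(-5))))*20 = (((-1 - 4)*1)*(-1/2 + 1))*20 = (-5*1*(1/2))*20 = -5*1/2*20 = -5/2*20 = -50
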